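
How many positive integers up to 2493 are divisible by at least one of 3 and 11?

Multiples of 3: 831. Multiples of 11: 226. Of both (lcm=33): 75.
By inclusion-exclusion: 831 + 226 - 75.

Final answer: 982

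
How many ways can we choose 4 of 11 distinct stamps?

C(11,4) = 11!/(4! x 7!).

Final answer: \binom{11}{4} = 330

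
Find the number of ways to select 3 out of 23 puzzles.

C(23,3) = 23!/(3! x (23-3)!).

Final answer: C(23,3) = 1771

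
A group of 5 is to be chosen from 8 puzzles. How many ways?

C(8,5) = 8!/(5! x (8-5)!).

Final answer: C(8,5) = 56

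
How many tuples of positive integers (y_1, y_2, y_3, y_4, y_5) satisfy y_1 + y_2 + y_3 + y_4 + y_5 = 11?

Substitute y'_i = y_i - 1 (so y'_i >= 0). Then sum y'_i = 11 - 5 = 6.
Stars and bars: C(6+5-1, 5-1) = C(10,4).

Final answer: C(10,4) = 210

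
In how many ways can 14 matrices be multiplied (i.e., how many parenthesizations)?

The structures are counted by the Catalan number C_n. Here n = 14 - 1 = 13.
C_n = C(2n,n)/(n+1), so C_{13} = C(26,13)/14 = 10400600/14.

Final answer: C_{13} = 742900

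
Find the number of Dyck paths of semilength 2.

Total monotonic paths to (2,2): C(4,2) = 6.
Reflecting each bad path at its first crossing gives a bijection with paths to (1,3): C(4,3) = 4.
Valid Dyck paths: 6 - 4.
(Equivalently, C_{2} = C(4,2)/3 = 6/3.)

Final answer: C_{2} = 2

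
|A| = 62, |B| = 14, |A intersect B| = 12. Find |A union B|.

|A union B| = |A| + |B| - |A intersect B| = 62 + 14 - 12.

Final answer: 64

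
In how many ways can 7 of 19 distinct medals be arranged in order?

P(19,7) = 19!/(19-7)! = 19!/12!.

Final answer: P(19,7) = 253955520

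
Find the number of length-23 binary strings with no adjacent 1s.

Let a(n) count valid strings. If the last bit is 0 the prefix is any valid string of length n-1; if it is 1 the string must end in 01 with a valid prefix of length n-2. So a(n) = a(n-1) + a(n-2), a(1)=2, a(2)=3.
Computing successive values: a(1)=2, a(2)=3, a(3)=5, a(4)=8, a(5)=13, a(6)=21, a(7)=34, a(8)=55, a(9)=89, a(10)=144, a(11)=233, a(12)=377, a(13)=610, a(14)=987, a(15)=1597, a(16)=2584, a(17)=4181, a(18)=6765, a(19)=10946, a(20)=17711, a(21)=28657, a(22)=46368, a(23)=75025.

Final answer: 75025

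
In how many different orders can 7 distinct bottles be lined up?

The number of ways to arrange 7 distinct objects is 7!.

Final answer: 7! = 5040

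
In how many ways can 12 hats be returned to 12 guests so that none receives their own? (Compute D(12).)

D(n) = (n-1)(D(n-1) + D(n-2)), D(0)=1, D(1)=0.
D(2) = 1 x (0 + 1) = 1
D(3) = 2 x (1 + 0) = 2
D(4) = 3 x (2 + 1) = 9
D(5) = 4 x (9 + 2) = 44
D(6) = 5 x (44 + 9) = 265
D(7) = 6 x (265 + 44) = 1854
D(8) = 7 x (1854 + 265) = 14833
D(9) = 8 x (14833 + 1854) = 133496
D(10) = 9 x (133496 + 14833) = 1334961
D(11) = 10 x (1334961 + 133496) = 14684570
D(12) = 11 x (D(11) + D(10)) = 11 x (14684570 + 1334961)

Final answer: D(12) = 176214841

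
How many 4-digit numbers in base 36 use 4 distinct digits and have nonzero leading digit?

First digit: 35 (nonzero). Second: 35 (not first). Third: 34, etc.
Total: 35 x 35 x 34 x 33.

Final answer: 1374450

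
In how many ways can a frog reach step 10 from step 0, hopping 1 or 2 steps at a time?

Let f(n) count the ways. The last step is size 1 or 2, so f(n) = f(n-1) + f(n-2) with f(1)=1, f(2)=2.
Building up term by term: f(1)=1, f(2)=2, f(3)=3, f(4)=5, f(5)=8, f(6)=13, f(7)=21, f(8)=34, f(9)=55, f(10)=89.

Final answer: 89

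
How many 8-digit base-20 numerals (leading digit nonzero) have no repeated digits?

First digit: 19 (nonzero). Second: 19 (not first). Third: 18, etc.
Total: 19 x 19 x 18 x 17 x 16 x 15 x 14 x 13.

Final answer: 4825154880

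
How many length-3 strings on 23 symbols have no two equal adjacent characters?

Let g(n) count such strings. g(1) = 23, and each valid string of length n-1 extends in 22 ways (any symbol but the last), so g(n) = 22 g(n-1).
Total: g(3) = 23 x 22^2.

Final answer: 23 x 22^{2} = 11132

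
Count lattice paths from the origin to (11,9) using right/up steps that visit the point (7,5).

Paths (0,0)->(7,5): C(12,5) = 792.
Paths (7,5)->(11,9): C(8,4) = 70.
By multiplication principle: 792 x 70.

Final answer: 55440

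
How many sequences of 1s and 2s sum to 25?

Let f(n) be the number of climbs. Removing the last move (1 or 2 steps) gives f(n) = f(n-1) + f(n-2); base cases f(1)=1, f(2)=2.
Computing successive values: f(1)=1, f(2)=2, f(3)=3, f(4)=5, f(5)=8, f(6)=13, f(7)=21, f(8)=34, f(9)=55, f(10)=89, f(11)=144, f(12)=233, f(13)=377, f(14)=610, f(15)=987, f(16)=1597, f(17)=2584, f(18)=4181, f(19)=6765, f(20)=10946, f(21)=17711, f(22)=28657, f(23)=46368, f(24)=75025, f(25)=121393.

Final answer: 121393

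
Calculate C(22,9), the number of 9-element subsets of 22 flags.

C(22,9) = 22!/(9! x 13!).

Final answer: \binom{22}{9} = 497420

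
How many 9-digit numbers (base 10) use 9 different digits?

First digit: 9 (not 0). Second: 9 (not first). Third: 8, etc.
Total: 9 x 9 x 8 x 7 x 6 x 5 x 4 x 3 x 2.

Final answer: 3265920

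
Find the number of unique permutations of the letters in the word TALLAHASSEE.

Letters (A:3, E:2, H:1, L:2, S:2, T:1). Total letters: 11.
Permutations = 11!/(3! x 2! x 2! x 2!).

Final answer: 831600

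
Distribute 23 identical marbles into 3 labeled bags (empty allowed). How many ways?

Stars and bars: C(n+k-1, k-1) = C(25,2).

Final answer: C(25,2) = 300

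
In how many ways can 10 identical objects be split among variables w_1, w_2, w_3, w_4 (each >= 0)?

Stars and bars with 10 stars and 3 bars:
C(10+4-1, 4-1) = C(13,3).

Final answer: C(13,3) = 286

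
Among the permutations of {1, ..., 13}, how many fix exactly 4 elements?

Choose which 4 elements are fixed: C(13,4) = 715.
Derange the remaining 9 using D(j) = (j-1)(D(j-1) + D(j-2)), D(0)=1, D(1)=0: D(2)=1, D(3)=2, D(4)=9, D(5)=44, D(6)=265, D(7)=1854, D(8)=14833, D(9)=133496.
Total: 715 x 133496.

Final answer: C(13,4) D(9) = 95449640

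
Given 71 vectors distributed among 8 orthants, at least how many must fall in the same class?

By pigeonhole with 71 objects and 8 categories: ceiling(71/8).

Final answer: 9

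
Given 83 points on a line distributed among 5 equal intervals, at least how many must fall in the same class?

By pigeonhole with 83 objects and 5 categories: ceiling(83/5).

Final answer: 17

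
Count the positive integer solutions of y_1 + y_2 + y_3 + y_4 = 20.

Substitute y'_i = y_i - 1 (so y'_i >= 0). Then sum y'_i = 20 - 4 = 16.
Stars and bars: C(16+4-1, 4-1) = C(19,3).

Final answer: C(19,3) = 969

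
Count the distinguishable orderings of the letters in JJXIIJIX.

Letters (I:3, J:3, X:2). Total letters: 8.
Permutations = 8!/(3! x 3! x 2!).

Final answer: 560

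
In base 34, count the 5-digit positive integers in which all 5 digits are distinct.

First digit: 33 (nonzero). Second: 33 (not first). Third: 32, etc.
Total: 33 x 33 x 32 x 31 x 30.

Final answer: 32408640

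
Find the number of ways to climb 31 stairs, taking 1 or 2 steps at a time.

Let f(n) be the number of climbs. Removing the last move (1 or 2 steps) gives f(n) = f(n-1) + f(n-2); base cases f(1)=1, f(2)=2.
Iterating the recurrence: f(1)=1, f(2)=2, f(3)=3, f(4)=5, f(5)=8, f(6)=13, f(7)=21, f(8)=34, f(9)=55, f(10)=89, f(11)=144, f(12)=233, f(13)=377, f(14)=610, f(15)=987, f(16)=1597, f(17)=2584, f(18)=4181, f(19)=6765, f(20)=10946, f(21)=17711, f(22)=28657, f(23)=46368, f(24)=75025, f(25)=121393, f(26)=196418, f(27)=317811, f(28)=514229, f(29)=832040, f(30)=1346269, f(31)=2178309.

Final answer: 2178309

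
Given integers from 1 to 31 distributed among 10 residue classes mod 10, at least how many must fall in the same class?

By pigeonhole with 31 objects and 10 categories: ceiling(31/10).

Final answer: 4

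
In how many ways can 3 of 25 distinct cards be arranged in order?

P(25,3) = 25!/(25-3)! = 25!/22!.

Final answer: P(25,3) = 13800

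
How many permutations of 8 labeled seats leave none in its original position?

D(n) = (n-1)(D(n-1) + D(n-2)), D(0)=1, D(1)=0.
D(2) = 1 x (0 + 1) = 1
D(3) = 2 x (1 + 0) = 2
D(4) = 3 x (2 + 1) = 9
D(5) = 4 x (9 + 2) = 44
D(6) = 5 x (44 + 9) = 265
D(7) = 6 x (265 + 44) = 1854
D(8) = 7 x (D(7) + D(6)) = 7 x (1854 + 265)

Final answer: D(8) = 14833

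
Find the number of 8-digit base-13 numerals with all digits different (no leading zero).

First digit: 12 (nonzero). Second: 12 (not first). Third: 11, etc.
Total: 12 x 12 x 11 x 10 x 9 x 8 x 7 x 6.

Final answer: 47900160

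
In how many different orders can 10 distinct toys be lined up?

The number of ways to arrange 10 distinct objects is 10!.

Final answer: 10! = 3628800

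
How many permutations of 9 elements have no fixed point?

Derangements satisfy D(n) = (n-1)(D(n-1) + D(n-2)), starting from D(0)=1, D(1)=0.
D(2) = 1 x (0 + 1) = 1
D(3) = 2 x (1 + 0) = 2
D(4) = 3 x (2 + 1) = 9
D(5) = 4 x (9 + 2) = 44
D(6) = 5 x (44 + 9) = 265
D(7) = 6 x (265 + 44) = 1854
D(8) = 7 x (1854 + 265) = 14833
D(9) = 8 x (D(8) + D(7)) = 8 x (14833 + 1854)

Final answer: D(9) = 133496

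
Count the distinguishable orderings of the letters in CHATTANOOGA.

Letters (A:3, C:1, G:1, H:1, N:1, O:2, T:2). Total letters: 11.
Permutations = 11!/(3! x 2! x 2!).

Final answer: 1663200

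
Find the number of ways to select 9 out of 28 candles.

C(28,9) = 28!/(9! x 19!).

Final answer: \binom{28}{9} = 6906900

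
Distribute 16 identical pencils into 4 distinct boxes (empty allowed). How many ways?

Stars and bars: C(n+k-1, k-1) = C(19,3).

Final answer: C(19,3) = 969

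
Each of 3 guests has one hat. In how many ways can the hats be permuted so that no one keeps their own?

Use the recurrence D(n) = (n-1)(D(n-1) + D(n-2)) with D(0)=1, D(1)=0.
D(2) = 1 x (0 + 1) = 1
D(3) = 2 x (D(2) + D(1)) = 2 x (1 + 0)

Final answer: D(3) = 2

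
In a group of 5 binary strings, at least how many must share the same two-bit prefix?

There are 4 possible values for two-bit prefix. With 5 binary strings and 4 categories, by pigeonhole: ceiling(5/4).

Final answer: 2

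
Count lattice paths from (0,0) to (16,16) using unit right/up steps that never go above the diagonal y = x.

Total monotonic paths to (16,16): C(32,16) = 601080390.
Paths that cross above y=x (reflection bijection): C(32,17) = 565722720.
Valid Dyck paths: 601080390 - 565722720.
(This is the Catalan number C_{16}.)

Final answer: C_{16} = 35357670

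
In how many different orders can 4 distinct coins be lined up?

The number of ways to arrange 4 distinct objects is 4!.

Final answer: 4! = 24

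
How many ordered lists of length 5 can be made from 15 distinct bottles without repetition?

P(15,5) = 15!/(15-5)! = 15!/10!.

Final answer: P(15,5) = 360360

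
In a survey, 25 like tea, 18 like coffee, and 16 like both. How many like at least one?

|A union B| = |A| + |B| - |A intersect B| = 25 + 18 - 16.

Final answer: 27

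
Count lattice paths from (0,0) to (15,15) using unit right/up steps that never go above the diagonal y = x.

Total monotonic paths to (15,15): C(30,15) = 155117520.
A path is bad iff it touches y = x + 1; reflecting its initial segment maps bad paths bijectively onto all paths to (14,16), of which there are C(30,16) = 145422675.
Valid Dyck paths: 155117520 - 145422675.
(Check: C(30,15) - C(30,16) = C(30,15)/16, the Catalan number C_{15}.)

Final answer: C_{15} = 9694845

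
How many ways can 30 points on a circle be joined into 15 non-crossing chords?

The structures are counted by the Catalan number C_n. Here n = 30/2 = 15.
C_n = C(2n,n) - C(2n,n+1), so C_{15} = C(30,15) - C(30,16) = 155117520 - 145422675.

Final answer: C_{15} = 9694845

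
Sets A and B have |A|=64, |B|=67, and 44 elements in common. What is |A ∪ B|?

|A union B| = |A| + |B| - |A intersect B| = 64 + 67 - 44.

Final answer: 87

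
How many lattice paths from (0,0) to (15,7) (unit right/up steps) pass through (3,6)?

Paths (0,0)->(3,6): C(9,6) = 84.
Paths (3,6)->(15,7): C(13,1) = 13.
By multiplication principle: 84 x 13.

Final answer: 1092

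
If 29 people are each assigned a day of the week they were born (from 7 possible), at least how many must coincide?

There are 7 possible values for day of the week they were born. With 29 people and 7 categories, by pigeonhole: ceiling(29/7).

Final answer: 5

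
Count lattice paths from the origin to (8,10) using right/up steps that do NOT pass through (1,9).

Total paths to (8,10): C(18,10) = 43758.
Paths through (1,9): C(10,9) x C(8,1) = 80.
Avoiding (1,9): 43758 - 80.

Final answer: 43678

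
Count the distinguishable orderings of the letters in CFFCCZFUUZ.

Letters (C:3, F:3, U:2, Z:2). Total letters: 10.
Permutations = 10!/(3! x 3! x 2! x 2!).

Final answer: 25200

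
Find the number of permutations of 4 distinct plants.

The number of ways to arrange 4 distinct objects is 4!.

Final answer: 4! = 24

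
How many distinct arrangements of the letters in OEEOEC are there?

Letters (C:1, E:3, O:2). Total letters: 6.
Permutations = 6!/(3! x 2!).

Final answer: 60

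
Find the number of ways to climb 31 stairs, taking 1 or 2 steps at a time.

Let f(n) count the ways. The last step is size 1 or 2, so f(n) = f(n-1) + f(n-2) with f(1)=1, f(2)=2.
Building up term by term: f(1)=1, f(2)=2, f(3)=3, f(4)=5, f(5)=8, f(6)=13, f(7)=21, f(8)=34, f(9)=55, f(10)=89, f(11)=144, f(12)=233, f(13)=377, f(14)=610, f(15)=987, f(16)=1597, f(17)=2584, f(18)=4181, f(19)=6765, f(20)=10946, f(21)=17711, f(22)=28657, f(23)=46368, f(24)=75025, f(25)=121393, f(26)=196418, f(27)=317811, f(28)=514229, f(29)=832040, f(30)=1346269, f(31)=2178309.

Final answer: 2178309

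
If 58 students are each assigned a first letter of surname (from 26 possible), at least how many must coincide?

There are 26 possible values for first letter of surname. With 58 students and 26 categories, by pigeonhole: ceiling(58/26).

Final answer: 3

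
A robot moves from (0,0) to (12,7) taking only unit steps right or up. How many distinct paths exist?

Each path has 12 right steps and 7 up steps in some order (19 steps total).
Choose which 7 of the 19 steps are up: C(19,7).

Final answer: C(19,7) = 50388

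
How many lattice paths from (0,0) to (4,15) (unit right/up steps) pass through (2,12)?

Paths (0,0)->(2,12): C(14,12) = 91.
Paths (2,12)->(4,15): C(5,3) = 10.
By multiplication principle: 91 x 10.

Final answer: 910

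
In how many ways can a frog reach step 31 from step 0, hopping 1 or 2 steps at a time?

Let f(n) count the ways. The last step is size 1 or 2, so f(n) = f(n-1) + f(n-2) with f(1)=1, f(2)=2.
Building up term by term: f(1)=1, f(2)=2, f(3)=3, f(4)=5, f(5)=8, f(6)=13, f(7)=21, f(8)=34, f(9)=55, f(10)=89, f(11)=144, f(12)=233, f(13)=377, f(14)=610, f(15)=987, f(16)=1597, f(17)=2584, f(18)=4181, f(19)=6765, f(20)=10946, f(21)=17711, f(22)=28657, f(23)=46368, f(24)=75025, f(25)=121393, f(26)=196418, f(27)=317811, f(28)=514229, f(29)=832040, f(30)=1346269, f(31)=2178309.

Final answer: 2178309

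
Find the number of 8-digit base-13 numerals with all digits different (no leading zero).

The leading digit has 12 choices (anything but zero); the next has 12 (anything but the first), then 11, and so on, one fewer each time.
Total: 12 x 12 x 11 x 10 x 9 x 8 x 7 x 6.

Final answer: 47900160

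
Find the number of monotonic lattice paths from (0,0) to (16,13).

Each path has 16 right steps and 13 up steps in some order (29 steps total).
Choose which 13 of the 29 steps are up: C(29,13).

Final answer: C(29,13) = 67863915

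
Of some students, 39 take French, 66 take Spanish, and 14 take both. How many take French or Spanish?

|A union B| = |A| + |B| - |A intersect B| = 39 + 66 - 14.

Final answer: 91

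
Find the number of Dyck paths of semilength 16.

Total monotonic paths to (16,16): C(32,16) = 601080390.
A path is bad iff it touches y = x + 1; reflecting its initial segment maps bad paths bijectively onto all paths to (15,17), of which there are C(32,17) = 565722720.
Valid Dyck paths: 601080390 - 565722720.
(These counts are the Catalan numbers.)

Final answer: C_{16} = 35357670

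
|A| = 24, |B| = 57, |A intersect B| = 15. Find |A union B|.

|A union B| = |A| + |B| - |A intersect B| = 24 + 57 - 15.

Final answer: 66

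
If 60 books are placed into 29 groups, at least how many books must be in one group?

By the pigeonhole principle: ceiling(60/29).

Final answer: 3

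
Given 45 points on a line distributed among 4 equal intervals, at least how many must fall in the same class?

By pigeonhole with 45 objects and 4 categories: ceiling(45/4).

Final answer: 12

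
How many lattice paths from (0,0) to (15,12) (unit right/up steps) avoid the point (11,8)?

Total paths to (15,12): C(27,12) = 17383860.
Paths through (11,8): C(19,8) x C(8,4) = 5290740.
Avoiding (11,8): 17383860 - 5290740.

Final answer: 12093120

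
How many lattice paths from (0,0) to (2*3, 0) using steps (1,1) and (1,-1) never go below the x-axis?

Total monotonic paths to (3,3): C(6,3) = 20.
Paths that cross above y=x (reflection bijection): C(6,4) = 15.
Valid Dyck paths: 20 - 15.
(These counts are the Catalan numbers.)

Final answer: C_{3} = 5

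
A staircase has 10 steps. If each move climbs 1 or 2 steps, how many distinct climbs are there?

Condition on the final move: it is a 1-step (f(n-1) ways to get there) or a 2-step (f(n-2) ways), so f(n) = f(n-1) + f(n-2), with f(1)=1, f(2)=2.
Computing successive values: f(1)=1, f(2)=2, f(3)=3, f(4)=5, f(5)=8, f(6)=13, f(7)=21, f(8)=34, f(9)=55, f(10)=89.

Final answer: 89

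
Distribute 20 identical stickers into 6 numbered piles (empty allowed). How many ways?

Stars and bars: C(n+k-1, k-1) = C(25,5).

Final answer: C(25,5) = 53130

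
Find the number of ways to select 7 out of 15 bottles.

C(15,7) = 15!/(7! x (15-7)!).

Final answer: C(15,7) = 6435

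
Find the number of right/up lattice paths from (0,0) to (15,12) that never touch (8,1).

Total paths to (15,12): C(27,12) = 17383860.
Paths through (8,1): C(9,1) x C(18,11) = 286416.
Avoiding (8,1): 17383860 - 286416.

Final answer: 17097444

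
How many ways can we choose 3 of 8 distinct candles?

C(8,3) = 8!/(3! x (8-3)!).

Final answer: C(8,3) = 56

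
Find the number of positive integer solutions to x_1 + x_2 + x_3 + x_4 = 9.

Substitute x'_i = x_i - 1 (so x'_i >= 0). Then sum x'_i = 9 - 4 = 5.
Stars and bars: C(5+4-1, 4-1) = C(8,3).

Final answer: C(8,3) = 56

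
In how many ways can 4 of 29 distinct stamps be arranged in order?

P(29,4) = 29!/(29-4)! = 29!/25!.

Final answer: P(29,4) = 570024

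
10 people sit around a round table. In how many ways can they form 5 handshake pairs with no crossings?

The structures are counted by the Catalan number C_n. Here n = 10/2 = 5.
C_n = C(2n,n)/(n+1), so C_{5} = C(10,5)/6 = 252/6.

Final answer: C_{5} = 42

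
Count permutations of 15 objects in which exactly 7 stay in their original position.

Choose which 7 elements are fixed: C(15,7) = 6435.
Derange the remaining 8 using D(j) = (j-1)(D(j-1) + D(j-2)), D(0)=1, D(1)=0: D(2)=1, D(3)=2, D(4)=9, D(5)=44, D(6)=265, D(7)=1854, D(8)=14833.
Total: 6435 x 14833.

Final answer: C(15,7) D(8) = 95450355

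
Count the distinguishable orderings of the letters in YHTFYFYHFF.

Letters (F:4, H:2, T:1, Y:3). Total letters: 10.
Permutations = 10!/(4! x 3! x 2!).

Final answer: 12600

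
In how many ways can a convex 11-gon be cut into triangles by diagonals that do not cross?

The structures are counted by the Catalan number C_n. Here n = 11 - 2 = 9.
C_n = C(2n,n)/(n+1), so C_{9} = C(18,9)/10 = 48620/10.

Final answer: C_{9} = 4862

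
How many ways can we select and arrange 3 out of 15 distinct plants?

P(15,3) = 15!/(15-3)! = 15!/12!.

Final answer: P(15,3) = 2730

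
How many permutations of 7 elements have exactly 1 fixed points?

Choose which 1 elements are fixed: C(7,1) = 7.
Derange the remaining 6 using D(j) = (j-1)(D(j-1) + D(j-2)), D(0)=1, D(1)=0: D(2)=1, D(3)=2, D(4)=9, D(5)=44, D(6)=265.
Total: 7 x 265.

Final answer: C(7,1) D(6) = 1855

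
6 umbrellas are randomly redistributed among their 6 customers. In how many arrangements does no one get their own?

Derangements satisfy D(n) = (n-1)(D(n-1) + D(n-2)), starting from D(0)=1, D(1)=0.
D(2) = 1 x (0 + 1) = 1
D(3) = 2 x (1 + 0) = 2
D(4) = 3 x (2 + 1) = 9
D(5) = 4 x (9 + 2) = 44
D(6) = 5 x (D(5) + D(4)) = 5 x (44 + 9)

Final answer: D(6) = 265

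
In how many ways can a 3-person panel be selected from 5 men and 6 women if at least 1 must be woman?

Sum over valid woman counts:
C(6,1)C(5,2) = 60
C(6,2)C(5,1) = 75
C(6,3)C(5,0) = 20
Total: 60 + 75 + 20.

Final answer: 155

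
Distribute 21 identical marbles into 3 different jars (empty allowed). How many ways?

Stars and bars: C(n+k-1, k-1) = C(23,2).

Final answer: C(23,2) = 253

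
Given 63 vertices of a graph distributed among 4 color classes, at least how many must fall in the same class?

By pigeonhole with 63 objects and 4 categories: ceiling(63/4).

Final answer: 16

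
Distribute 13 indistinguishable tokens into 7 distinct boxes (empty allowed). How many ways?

Stars and bars: C(n+k-1, k-1) = C(19,6).

Final answer: C(19,6) = 27132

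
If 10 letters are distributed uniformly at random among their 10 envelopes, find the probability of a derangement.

Use the recurrence D(n) = (n-1)(D(n-1) + D(n-2)) with D(0)=1, D(1)=0.
Building up: D(2)=1, D(3)=2, D(4)=9, D(5)=44, D(6)=265, D(7)=1854, D(8)=14833, D(9)=133496, D(10)=1334961.
Total arrangements: 10! = 3628800.
Probability = D(10)/10! = 16481/44800.

Final answer: D(10)/10! = 1334961/3628800 = 0.367879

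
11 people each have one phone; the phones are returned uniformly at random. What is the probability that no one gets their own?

Derangements satisfy D(n) = (n-1)(D(n-1) + D(n-2)), starting from D(0)=1, D(1)=0.
Building up: D(2)=1, D(3)=2, D(4)=9, D(5)=44, D(6)=265, D(7)=1854, D(8)=14833, D(9)=133496, D(10)=1334961, D(11)=14684570.
Total arrangements: 11! = 39916800.
Probability = D(11)/11! = 1468457/3991680.

Final answer: D(11)/11! = 14684570/39916800 = 0.367879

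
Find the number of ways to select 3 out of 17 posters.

C(17,3) = 17!/(3! x 14!).

Final answer: \binom{17}{3} = 680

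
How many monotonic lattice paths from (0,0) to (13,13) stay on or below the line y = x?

Total monotonic paths to (13,13): C(26,13) = 10400600.
By the reflection principle, paths that go above the diagonal number C(26,14) = 9657700.
Valid Dyck paths: 10400600 - 9657700.
(These counts are the Catalan numbers.)

Final answer: C_{13} = 742900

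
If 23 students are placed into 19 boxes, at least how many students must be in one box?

By the pigeonhole principle: ceiling(23/19).

Final answer: 2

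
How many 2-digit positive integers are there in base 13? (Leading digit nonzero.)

Leading digit: 12 options (nonzero). Other 1 digit(s): 13 options each.
Total: 12 x 13^1.

Final answer: 156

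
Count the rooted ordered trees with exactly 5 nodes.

The structures are counted by the Catalan number C_n. Here n = 5 - 1 = 4.
Using C_0 = 1 and C_(k+1) = C_k x 2(2k+1)/(k+2), build up term by term: C_1=1, C_2=2, C_3=5, C_4=14.

Final answer: C_{4} = 14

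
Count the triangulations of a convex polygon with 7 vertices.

This is a standard Catalan-number count: the answer is C_n. Here n = 7 - 2 = 5.
C_n = C(2n,n) - C(2n,n+1), so C_{5} = C(10,5) - C(10,6) = 252 - 210.

Final answer: C_{5} = 42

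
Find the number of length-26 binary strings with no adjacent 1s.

Classify by the final bit: ...0 gives a(n-1) strings, ...01 gives a(n-2) strings. Thus a(n) = a(n-1) + a(n-2) with a(1)=2, a(2)=3.
Building up term by term: a(1)=2, a(2)=3, a(3)=5, a(4)=8, a(5)=13, a(6)=21, a(7)=34, a(8)=55, a(9)=89, a(10)=144, a(11)=233, a(12)=377, a(13)=610, a(14)=987, a(15)=1597, a(16)=2584, a(17)=4181, a(18)=6765, a(19)=10946, a(20)=17711, a(21)=28657, a(22)=46368, a(23)=75025, a(24)=121393, a(25)=196418, a(26)=317811.

Final answer: 317811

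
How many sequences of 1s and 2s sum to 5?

Condition on the final move: it is a 1-step (f(n-1) ways to get there) or a 2-step (f(n-2) ways), so f(n) = f(n-1) + f(n-2), with f(1)=1, f(2)=2.
Building up term by term: f(1)=1, f(2)=2, f(3)=3, f(4)=5, f(5)=8.

Final answer: 8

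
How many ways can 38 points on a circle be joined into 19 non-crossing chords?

The structures are counted by the Catalan number C_n. Here n = 38/2 = 19.
C_n = C(2n,n) - C(2n,n+1), so C_{19} = C(38,19) - C(38,20) = 35345263800 - 33578000610.

Final answer: C_{19} = 1767263190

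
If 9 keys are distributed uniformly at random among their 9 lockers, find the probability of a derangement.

Derangements satisfy D(n) = (n-1)(D(n-1) + D(n-2)), starting from D(0)=1, D(1)=0.
Building up: D(2)=1, D(3)=2, D(4)=9, D(5)=44, D(6)=265, D(7)=1854, D(8)=14833, D(9)=133496.
Total arrangements: 9! = 362880.
Probability = D(9)/9! = 16687/45360.

Final answer: D(9)/9! = 133496/362880 = 0.367879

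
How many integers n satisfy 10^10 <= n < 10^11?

The leading digit cannot be 0 (9 options); the other 10 digits can be anything (10 options each).
Total: 9 x 10^10.

Final answer: 90000000000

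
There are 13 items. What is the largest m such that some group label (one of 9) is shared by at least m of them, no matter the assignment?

There are 9 possible values for group label (one of 9). With 13 items and 9 categories, by pigeonhole: ceiling(13/9).

Final answer: 2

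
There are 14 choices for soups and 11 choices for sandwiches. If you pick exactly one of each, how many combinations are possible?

By the multiplication principle: 14 x 11.

Final answer: 154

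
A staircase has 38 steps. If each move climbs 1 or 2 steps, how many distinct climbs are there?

Condition on the final move: it is a 1-step (f(n-1) ways to get there) or a 2-step (f(n-2) ways), so f(n) = f(n-1) + f(n-2), with f(1)=1, f(2)=2.
Computing successive values: f(1)=1, f(2)=2, f(3)=3, f(4)=5, f(5)=8, f(6)=13, f(7)=21, f(8)=34, f(9)=55, f(10)=89, f(11)=144, f(12)=233, f(13)=377, f(14)=610, f(15)=987, f(16)=1597, f(17)=2584, f(18)=4181, f(19)=6765, f(20)=10946, f(21)=17711, f(22)=28657, f(23)=46368, f(24)=75025, f(25)=121393, f(26)=196418, f(27)=317811, f(28)=514229, f(29)=832040, f(30)=1346269, f(31)=2178309, f(32)=3524578, f(33)=5702887, f(34)=9227465, f(35)=14930352, f(36)=24157817, f(37)=39088169, f(38)=63245986.

Final answer: 63245986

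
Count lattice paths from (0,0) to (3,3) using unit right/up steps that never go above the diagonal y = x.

Total monotonic paths to (3,3): C(6,3) = 20.
Reflecting each bad path at its first crossing gives a bijection with paths to (2,4): C(6,4) = 15.
Valid Dyck paths: 20 - 15.
(Check: C(6,3) - C(6,4) = C(6,3)/4, the Catalan number C_{3}.)

Final answer: C_{3} = 5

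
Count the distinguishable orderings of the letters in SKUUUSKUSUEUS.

Letters (E:1, K:2, S:4, U:6). Total letters: 13.
Permutations = 13!/(6! x 4! x 2!).

Final answer: 180180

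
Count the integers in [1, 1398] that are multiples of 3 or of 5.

Multiples of 3: 466. Multiples of 5: 279. Of both (lcm=15): 93.
By inclusion-exclusion: 466 + 279 - 93.

Final answer: 652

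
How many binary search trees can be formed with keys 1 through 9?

The structures are counted by the Catalan number C_n. Here n = 9.
C_n = C(2n,n) - C(2n,n+1), so C_{9} = C(18,9) - C(18,10) = 48620 - 43758.

Final answer: C_{9} = 4862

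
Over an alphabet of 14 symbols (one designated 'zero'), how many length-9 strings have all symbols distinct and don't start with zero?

The leading digit has 13 choices (anything but zero); the next has 13 (anything but the first), then 12, and so on, one fewer each time.
Total: 13 x 13 x 12 x 11 x 10 x 9 x 8 x 7 x 6.

Final answer: 674593920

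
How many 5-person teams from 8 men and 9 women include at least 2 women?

Sum over valid woman counts:
C(9,2)C(8,3) = 2016
C(9,3)C(8,2) = 2352
C(9,4)C(8,1) = 1008
C(9,5)C(8,0) = 126
Total: 2016 + 2352 + 1008 + 126.

Final answer: 5502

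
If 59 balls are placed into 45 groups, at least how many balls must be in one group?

By the pigeonhole principle: ceiling(59/45).

Final answer: 2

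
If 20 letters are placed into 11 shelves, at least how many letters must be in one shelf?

By the pigeonhole principle: ceiling(20/11).

Final answer: 2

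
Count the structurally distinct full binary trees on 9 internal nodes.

This is counted by the nth Catalan number C_n. Here n = 9.
C_n = (2n)!/(n!(n+1)!), so C_{9} = 18!/(9! x 10!) = C(18,9)/10 = 48620/10.

Final answer: C_{9} = 4862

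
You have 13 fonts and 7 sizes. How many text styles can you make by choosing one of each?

By the multiplication principle: 13 x 7.

Final answer: 91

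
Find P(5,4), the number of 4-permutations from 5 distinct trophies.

P(5,4) = 5!/(5-4)! = 5!/1!.

Final answer: P(5,4) = 120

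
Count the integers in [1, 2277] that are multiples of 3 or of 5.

Multiples of 3: 759. Multiples of 5: 455. Of both (lcm=15): 151.
By inclusion-exclusion: 759 + 455 - 151.

Final answer: 1063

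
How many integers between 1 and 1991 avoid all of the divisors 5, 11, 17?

|div by 5|=398, |div by 11|=181, |div by 17|=117.
|div by 5&11|=36, |div by 5&17|=23, |div by 11&17|=10, |div by all|=2.
By inclusion-exclusion, divisible by at least one: 398+181+117-36-23-10+2 = 629.
Not divisible by any: 1991 - 629.

Final answer: 1362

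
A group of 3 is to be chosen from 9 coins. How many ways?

C(9,3) = 9!/(3! x (9-3)!).

Final answer: C(9,3) = 84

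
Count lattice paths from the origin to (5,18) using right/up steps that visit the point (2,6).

Paths (0,0)->(2,6): C(8,6) = 28.
Paths (2,6)->(5,18): C(15,12) = 455.
By multiplication principle: 28 x 455.

Final answer: 12740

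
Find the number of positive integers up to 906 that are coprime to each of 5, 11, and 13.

|div by 5|=181, |div by 11|=82, |div by 13|=69.
|div by 5&11|=16, |div by 5&13|=13, |div by 11&13|=6, |div by all|=1.
By inclusion-exclusion, divisible by at least one: 181+82+69-16-13-6+1 = 298.
Not divisible by any: 906 - 298.

Final answer: 608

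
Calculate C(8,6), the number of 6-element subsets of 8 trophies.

C(8,6) = 8!/(6! x 2!).

Final answer: \binom{8}{6} = 28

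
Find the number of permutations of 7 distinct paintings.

The number of ways to arrange 7 distinct objects is 7!.

Final answer: 7! = 5040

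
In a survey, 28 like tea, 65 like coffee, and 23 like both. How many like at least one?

|A union B| = |A| + |B| - |A intersect B| = 28 + 65 - 23.

Final answer: 70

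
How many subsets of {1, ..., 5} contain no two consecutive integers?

Condition on whether n belongs to the subset: if not, any valid subset of {1, ..., n-1} works (a(n-1)); if so, n-1 is excluded and the rest is a valid subset of {1, ..., n-2} (a(n-2)). Hence a(n) = a(n-1) + a(n-2), a(1)=2, a(2)=3.
Iterating the recurrence: a(1)=2, a(2)=3, a(3)=5, a(4)=8, a(5)=13.

Final answer: 13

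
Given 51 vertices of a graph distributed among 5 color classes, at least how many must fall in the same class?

By pigeonhole with 51 objects and 5 categories: ceiling(51/5).

Final answer: 11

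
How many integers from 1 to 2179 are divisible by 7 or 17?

Multiples of 7: 311. Multiples of 17: 128. Of both (lcm=119): 18.
By inclusion-exclusion: 311 + 128 - 18.

Final answer: 421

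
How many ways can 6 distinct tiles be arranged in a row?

The number of ways to arrange 6 distinct objects is 6!.

Final answer: 6! = 720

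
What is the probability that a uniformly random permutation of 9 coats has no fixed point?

Derangements satisfy D(n) = (n-1)(D(n-1) + D(n-2)), starting from D(0)=1, D(1)=0.
Building up: D(2)=1, D(3)=2, D(4)=9, D(5)=44, D(6)=265, D(7)=1854, D(8)=14833, D(9)=133496.
Total arrangements: 9! = 362880.
Probability = D(9)/9! = 16687/45360.

Final answer: D(9)/9! = 133496/362880 = 0.367879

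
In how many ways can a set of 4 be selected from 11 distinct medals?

C(11,4) = 11!/(4! x 7!).

Final answer: \binom{11}{4} = 330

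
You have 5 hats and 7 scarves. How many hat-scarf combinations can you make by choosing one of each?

By the multiplication principle: 5 x 7.

Final answer: 35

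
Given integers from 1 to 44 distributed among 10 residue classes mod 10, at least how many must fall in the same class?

By pigeonhole with 44 objects and 10 categories: ceiling(44/10).

Final answer: 5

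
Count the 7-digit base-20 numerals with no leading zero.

Leading digit: 19 options (nonzero). Other 6 digit(s): 20 options each.
Total: 19 x 20^6.

Final answer: 1216000000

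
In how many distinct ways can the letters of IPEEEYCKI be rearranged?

Letters (C:1, E:3, I:2, K:1, P:1, Y:1). Total letters: 9.
Permutations = 9!/(3! x 2!).

Final answer: 30240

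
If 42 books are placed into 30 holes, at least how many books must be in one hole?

By the pigeonhole principle: ceiling(42/30).

Final answer: 2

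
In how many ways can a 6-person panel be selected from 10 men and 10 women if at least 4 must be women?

Sum over valid woman counts:
C(10,4)C(10,2) = 9450
C(10,5)C(10,1) = 2520
C(10,6)C(10,0) = 210
Total: 9450 + 2520 + 210.

Final answer: 12180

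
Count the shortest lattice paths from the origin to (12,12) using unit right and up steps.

Each path has 12 right steps and 12 up steps in some order (24 steps total).
Choose which 12 of the 24 steps are up: C(24,12).

Final answer: C(24,12) = 2704156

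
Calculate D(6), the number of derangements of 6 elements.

Derangements satisfy D(n) = (n-1)(D(n-1) + D(n-2)), starting from D(0)=1, D(1)=0.
Building up: D(2)=1, D(3)=2, D(4)=9, D(5)=44.
D(6) = 5 x (D(5) + D(4)) = 5 x (44 + 9).

Final answer: D(6) = 265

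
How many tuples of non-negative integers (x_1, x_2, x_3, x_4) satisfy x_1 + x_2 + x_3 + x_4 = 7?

Stars and bars with 7 stars and 3 bars:
C(7+4-1, 4-1) = C(10,3).

Final answer: C(10,3) = 120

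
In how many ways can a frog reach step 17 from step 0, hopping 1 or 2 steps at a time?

Let f(n) be the number of climbs. Removing the last move (1 or 2 steps) gives f(n) = f(n-1) + f(n-2); base cases f(1)=1, f(2)=2.
Building up term by term: f(1)=1, f(2)=2, f(3)=3, f(4)=5, f(5)=8, f(6)=13, f(7)=21, f(8)=34, f(9)=55, f(10)=89, f(11)=144, f(12)=233, f(13)=377, f(14)=610, f(15)=987, f(16)=1597, f(17)=2584.

Final answer: 2584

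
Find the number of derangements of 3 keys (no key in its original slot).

Derangements satisfy D(n) = (n-1)(D(n-1) + D(n-2)), starting from D(0)=1, D(1)=0.
D(2) = 1 x (0 + 1) = 1
D(3) = 2 x (D(2) + D(1)) = 2 x (1 + 0)

Final answer: D(3) = 2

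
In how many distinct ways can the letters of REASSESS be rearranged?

Letters (A:1, E:2, R:1, S:4). Total letters: 8.
Permutations = 8!/(4! x 2!).

Final answer: 840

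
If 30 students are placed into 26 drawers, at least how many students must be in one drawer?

By the pigeonhole principle: ceiling(30/26).

Final answer: 2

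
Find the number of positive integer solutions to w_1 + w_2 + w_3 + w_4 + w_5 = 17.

Substitute w'_i = w_i - 1 (so w'_i >= 0). Then sum w'_i = 17 - 5 = 12.
Stars and bars: C(12+5-1, 5-1) = C(16,4).

Final answer: C(16,4) = 1820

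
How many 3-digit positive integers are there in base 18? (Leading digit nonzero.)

In base 18, the leading digit has 17 choices (1..17); each of the remaining 2 digits has 18 choices.
Total: 17 x 18^2.

Final answer: 5508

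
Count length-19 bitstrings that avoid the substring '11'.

A valid string ends in 0 (append to any length-(n-1) valid string) or in 01 (append to any length-(n-2) valid string), so a(n) = a(n-1) + a(n-2) with a(1)=2, a(2)=3.
Building up term by term: a(1)=2, a(2)=3, a(3)=5, a(4)=8, a(5)=13, a(6)=21, a(7)=34, a(8)=55, a(9)=89, a(10)=144, a(11)=233, a(12)=377, a(13)=610, a(14)=987, a(15)=1597, a(16)=2584, a(17)=4181, a(18)=6765, a(19)=10946.

Final answer: 10946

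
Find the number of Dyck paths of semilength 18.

Total monotonic paths to (18,18): C(36,18) = 9075135300.
By the reflection principle, paths that go above the diagonal number C(36,19) = 8597496600.
Valid Dyck paths: 9075135300 - 8597496600.
(Equivalently, C_{18} = C(36,18)/19 = 9075135300/19.)

Final answer: C_{18} = 477638700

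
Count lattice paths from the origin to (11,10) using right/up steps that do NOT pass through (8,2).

Total paths to (11,10): C(21,10) = 352716.
Paths through (8,2): C(10,2) x C(11,8) = 7425.
Avoiding (8,2): 352716 - 7425.

Final answer: 345291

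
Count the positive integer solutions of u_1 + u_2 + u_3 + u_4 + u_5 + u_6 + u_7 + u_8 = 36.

Substitute u'_i = u_i - 1 (so u'_i >= 0). Then sum u'_i = 36 - 8 = 28.
Stars and bars: C(28+8-1, 8-1) = C(35,7).

Final answer: C(35,7) = 6724520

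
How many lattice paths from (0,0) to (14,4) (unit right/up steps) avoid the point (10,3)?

Total paths to (14,4): C(18,4) = 3060.
Paths through (10,3): C(13,3) x C(5,1) = 1430.
Avoiding (10,3): 3060 - 1430.

Final answer: 1630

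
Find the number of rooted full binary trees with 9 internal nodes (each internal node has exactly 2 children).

The structures are counted by the Catalan number C_n. Here n = 9.
C_n = (2n)!/(n!(n+1)!), so C_{9} = 18!/(9! x 10!) = C(18,9)/10 = 48620/10.

Final answer: C_{9} = 4862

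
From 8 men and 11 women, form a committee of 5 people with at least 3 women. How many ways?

Sum over valid woman counts:
C(11,3)C(8,2) = 4620
C(11,4)C(8,1) = 2640
C(11,5)C(8,0) = 462
Total: 4620 + 2640 + 462.

Final answer: 7722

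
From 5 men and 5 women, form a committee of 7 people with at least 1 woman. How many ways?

Sum over valid woman counts:
C(5,2)C(5,5) = 10
C(5,3)C(5,4) = 50
C(5,4)C(5,3) = 50
C(5,5)C(5,2) = 10
Total: 10 + 50 + 50 + 10.

Final answer: 120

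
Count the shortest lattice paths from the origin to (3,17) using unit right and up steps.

Each path has 3 right steps and 17 up steps in some order (20 steps total).
Choose which 17 of the 20 steps are up: C(20,17).

Final answer: C(20,17) = 1140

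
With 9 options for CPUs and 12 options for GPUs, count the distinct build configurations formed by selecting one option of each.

By the multiplication principle: 9 x 12.

Final answer: 108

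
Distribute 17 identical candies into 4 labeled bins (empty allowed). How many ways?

Stars and bars: C(n+k-1, k-1) = C(20,3).

Final answer: C(20,3) = 1140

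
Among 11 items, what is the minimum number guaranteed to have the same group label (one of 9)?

There are 9 possible values for group label (one of 9). With 11 items and 9 categories, by pigeonhole: ceiling(11/9).

Final answer: 2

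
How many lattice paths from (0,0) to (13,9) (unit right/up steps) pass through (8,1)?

Paths (0,0)->(8,1): C(9,1) = 9.
Paths (8,1)->(13,9): C(13,8) = 1287.
By multiplication principle: 9 x 1287.

Final answer: 11583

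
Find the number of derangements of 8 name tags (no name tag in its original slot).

Use the recurrence D(n) = (n-1)(D(n-1) + D(n-2)) with D(0)=1, D(1)=0.
D(2) = 1 x (0 + 1) = 1
D(3) = 2 x (1 + 0) = 2
D(4) = 3 x (2 + 1) = 9
D(5) = 4 x (9 + 2) = 44
D(6) = 5 x (44 + 9) = 265
D(7) = 6 x (265 + 44) = 1854
D(8) = 7 x (D(7) + D(6)) = 7 x (1854 + 265)

Final answer: D(8) = 14833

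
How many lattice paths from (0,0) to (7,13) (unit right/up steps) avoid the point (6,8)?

Total paths to (7,13): C(20,13) = 77520.
Paths through (6,8): C(14,8) x C(6,5) = 18018.
Avoiding (6,8): 77520 - 18018.

Final answer: 59502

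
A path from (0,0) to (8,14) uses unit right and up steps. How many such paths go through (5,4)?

Paths (0,0)->(5,4): C(9,4) = 126.
Paths (5,4)->(8,14): C(13,10) = 286.
By multiplication principle: 126 x 286.

Final answer: 36036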